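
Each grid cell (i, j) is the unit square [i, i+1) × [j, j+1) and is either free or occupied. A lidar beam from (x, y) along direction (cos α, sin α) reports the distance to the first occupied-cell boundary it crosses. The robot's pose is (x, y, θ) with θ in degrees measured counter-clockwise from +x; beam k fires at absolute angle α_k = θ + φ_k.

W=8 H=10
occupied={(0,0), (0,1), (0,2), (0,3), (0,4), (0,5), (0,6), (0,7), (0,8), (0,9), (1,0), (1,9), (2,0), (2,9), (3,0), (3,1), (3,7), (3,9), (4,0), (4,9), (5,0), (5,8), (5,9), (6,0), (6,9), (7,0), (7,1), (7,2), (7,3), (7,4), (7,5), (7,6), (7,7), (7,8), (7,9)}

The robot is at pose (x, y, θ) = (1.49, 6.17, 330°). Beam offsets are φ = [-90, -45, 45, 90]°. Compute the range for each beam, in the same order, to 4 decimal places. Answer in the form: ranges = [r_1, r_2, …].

beam 1: φ=-90°, α=240°
  direction (-0.5000, -0.8660); cell (1,6); t to first gridline: x 0.9800, y 0.1963 (then +2.0000 / +1.1547)
    (1,5) via y @ 0.1963
    (0,5) via x @ 0.9800  # hit
  → r_1 = 0.9800
beam 2: φ=-45°, α=285°
  direction (0.2588, -0.9659); cell (1,6); t to first gridline: x 1.9705, y 0.1760 (then +3.8637 / +1.0353)
    (1,5) via y @ 0.1760
    (1,4) via y @ 1.2113
    (2,4) via x @ 1.9705
    (2,3) via y @ 2.2465
    (2,2) via y @ 3.2818
    (2,1) via y @ 4.3171
    (2,0) via y @ 5.3524  # hit
  → r_2 = 5.3524
beam 3: φ=45°, α=15°
  direction (0.9659, 0.2588); cell (1,6); t to first gridline: x 0.5280, y 3.2069 (then +1.0353 / +3.8637)
    (2,6) via x @ 0.5280
    (3,6) via x @ 1.5633
    (4,6) via x @ 2.5985
    (4,7) via y @ 3.2069
    (5,7) via x @ 3.6338
    (6,7) via x @ 4.6691
    (7,7) via x @ 5.7044  # hit
  → r_3 = 5.7044
beam 4: φ=90°, α=60°
  direction (0.5000, 0.8660); cell (1,6); t to first gridline: x 1.0200, y 0.9584 (then +2.0000 / +1.1547)
    (1,7) via y @ 0.9584
    (2,7) via x @ 1.0200
    (2,8) via y @ 2.1131
    (3,8) via x @ 3.0200
    (3,9) via y @ 3.2678  # hit
  → r_4 = 3.2678

ranges = [0.9800, 5.3524, 5.7044, 3.2678]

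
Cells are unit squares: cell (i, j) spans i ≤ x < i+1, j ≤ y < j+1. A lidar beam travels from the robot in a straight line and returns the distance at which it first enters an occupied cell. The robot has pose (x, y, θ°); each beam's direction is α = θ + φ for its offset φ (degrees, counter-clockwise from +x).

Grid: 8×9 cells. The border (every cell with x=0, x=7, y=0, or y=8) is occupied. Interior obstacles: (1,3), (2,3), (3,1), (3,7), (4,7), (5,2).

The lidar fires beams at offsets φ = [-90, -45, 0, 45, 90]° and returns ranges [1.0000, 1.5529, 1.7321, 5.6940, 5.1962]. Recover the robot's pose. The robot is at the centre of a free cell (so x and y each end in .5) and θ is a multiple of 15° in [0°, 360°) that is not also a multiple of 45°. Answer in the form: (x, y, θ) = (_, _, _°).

Enumerate (i+0.5, j+0.5, θ) over the 36 free cells and 16 admissible headings. For each, cast all 5 beams and compare to the given ranges.
  (6.5, 5.5, 330°): beam 1 = 2.8868 ≠ 1.0000 ✗
  (3.5, 5.5, 255°): beam 1 = 2.5882 ≠ 1.0000 ✗
  (1.5, 1.5, 300°): beam 1 = 0.5774 ≠ 1.0000 ✗
  …
  (6.5, 6.5, 150°): r_1=1.0000, r_2=1.5529, r_3=1.7321, r_4=5.6940, r_5=5.1962 — all match ✓
Unique over the lattice → pose = (6.5, 6.5, 150°).

(x, y, θ) = (6.5, 6.5, 150°)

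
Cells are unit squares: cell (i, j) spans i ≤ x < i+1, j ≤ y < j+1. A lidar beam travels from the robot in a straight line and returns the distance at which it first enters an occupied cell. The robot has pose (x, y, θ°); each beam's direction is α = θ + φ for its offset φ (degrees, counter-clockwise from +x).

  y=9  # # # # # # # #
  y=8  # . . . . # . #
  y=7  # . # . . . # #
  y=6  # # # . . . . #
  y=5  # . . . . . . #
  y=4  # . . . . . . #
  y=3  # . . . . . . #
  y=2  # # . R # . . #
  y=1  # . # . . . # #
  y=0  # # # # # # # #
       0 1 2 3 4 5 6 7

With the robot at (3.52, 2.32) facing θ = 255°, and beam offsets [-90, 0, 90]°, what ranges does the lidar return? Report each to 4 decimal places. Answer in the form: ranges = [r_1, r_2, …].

ranges = [1.5736, 1.3666, 0.4969]

beam 1: φ=-90°, α=165°
  dir = (cos 165°, sin 165°) = (-0.9659, 0.2588); from cell (3,2)
  next x-line at t=0.5383, next y-line at t=2.6273; Δt_x=1.0353, Δt_y=3.8637
    x: enter (2,2) at t=0.5383
    x: enter (1,2) at t=1.5736 ← occupied
  → r_1 = 1.5736
beam 2: φ=0°, α=255°
  dir = (cos 255°, sin 255°) = (-0.2588, -0.9659); from cell (3,2)
  next x-line at t=2.0091, next y-line at t=0.3313; Δt_x=3.8637, Δt_y=1.0353
    y: enter (3,1) at t=0.3313
    y: enter (3,0) at t=1.3666 ← occupied
  → r_2 = 1.3666
beam 3: φ=90°, α=345°
  dir = (cos 345°, sin 345°) = (0.9659, -0.2588); from cell (3,2)
  next x-line at t=0.4969, next y-line at t=1.2364; Δt_x=1.0353, Δt_y=3.8637
    x: enter (4,2) at t=0.4969 ← occupied
  → r_3 = 0.4969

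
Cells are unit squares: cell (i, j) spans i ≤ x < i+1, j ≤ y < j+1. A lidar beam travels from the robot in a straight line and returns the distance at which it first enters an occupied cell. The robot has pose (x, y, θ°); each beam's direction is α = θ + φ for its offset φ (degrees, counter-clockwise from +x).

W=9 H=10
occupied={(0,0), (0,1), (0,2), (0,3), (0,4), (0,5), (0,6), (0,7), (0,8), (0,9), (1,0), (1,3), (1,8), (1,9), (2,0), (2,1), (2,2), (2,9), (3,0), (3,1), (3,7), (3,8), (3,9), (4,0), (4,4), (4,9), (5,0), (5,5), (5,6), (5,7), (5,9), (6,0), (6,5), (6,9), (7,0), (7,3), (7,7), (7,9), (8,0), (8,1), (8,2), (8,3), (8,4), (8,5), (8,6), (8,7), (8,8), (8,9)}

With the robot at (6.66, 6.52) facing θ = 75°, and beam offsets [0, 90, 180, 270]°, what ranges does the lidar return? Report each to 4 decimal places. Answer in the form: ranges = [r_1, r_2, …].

beam 1: φ=0°, α=75°
  d=(0.2588,0.9659)  start (6,6)  tX=1.3137 tY=0.4969  stride 1/|dx|=3.8637 1/|dy|=1.0353
    cross y-line → (6,7), t=0.4969
    cross x-line → (7,7), t=1.3137 (wall)
  → r_1 = 1.3137
beam 2: φ=90°, α=165°
  d=(-0.9659,0.2588)  start (6,6)  tX=0.6833 tY=1.8546  stride 1/|dx|=1.0353 1/|dy|=3.8637
    cross x-line → (5,6), t=0.6833 (wall)
  → r_2 = 0.6833
beam 3: φ=180°, α=255°
  d=(-0.2588,-0.9659)  start (6,6)  tX=2.5500 tY=0.5383  stride 1/|dx|=3.8637 1/|dy|=1.0353
    cross y-line → (6,5), t=0.5383 (wall)
  → r_3 = 0.5383
beam 4: φ=270°, α=345°
  d=(0.9659,-0.2588)  start (6,6)  tX=0.3520 tY=2.0091  stride 1/|dx|=1.0353 1/|dy|=3.8637
    cross x-line → (7,6), t=0.3520
    cross x-line → (8,6), t=1.3873 (wall)
  → r_4 = 1.3873

ranges = [1.3137, 0.6833, 0.5383, 1.3873]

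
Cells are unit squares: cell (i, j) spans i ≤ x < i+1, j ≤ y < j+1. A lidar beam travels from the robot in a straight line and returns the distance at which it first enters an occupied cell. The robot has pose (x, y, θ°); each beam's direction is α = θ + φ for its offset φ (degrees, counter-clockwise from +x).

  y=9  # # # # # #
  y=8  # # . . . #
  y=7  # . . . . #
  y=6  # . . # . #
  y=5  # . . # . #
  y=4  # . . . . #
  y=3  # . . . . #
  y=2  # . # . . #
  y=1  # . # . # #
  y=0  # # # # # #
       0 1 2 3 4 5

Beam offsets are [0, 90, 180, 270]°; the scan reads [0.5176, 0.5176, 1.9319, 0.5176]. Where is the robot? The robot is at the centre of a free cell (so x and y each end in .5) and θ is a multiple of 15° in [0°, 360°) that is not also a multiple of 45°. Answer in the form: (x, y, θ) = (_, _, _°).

(x, y, θ) = (1.5, 1.5, 285°)

Enumerate (i+0.5, j+0.5, θ) over the 26 free cells and 16 admissible headings. For each, cast all 4 beams and compare to the given ranges.
  (4.5, 4.5, 75°): beam 1 = 1.9319 ≠ 0.5176 ✗
  (4.5, 4.5, 165°): beam 1 = 3.6235 ≠ 0.5176 ✗
  (3.5, 8.5, 15°): beam 1 = 1.5529 ≠ 0.5176 ✗
  …
  (1.5, 1.5, 285°): r_1=0.5176, r_2=0.5176, r_3=1.9319, r_4=0.5176 — all match ✓
Only this pose fits every beam.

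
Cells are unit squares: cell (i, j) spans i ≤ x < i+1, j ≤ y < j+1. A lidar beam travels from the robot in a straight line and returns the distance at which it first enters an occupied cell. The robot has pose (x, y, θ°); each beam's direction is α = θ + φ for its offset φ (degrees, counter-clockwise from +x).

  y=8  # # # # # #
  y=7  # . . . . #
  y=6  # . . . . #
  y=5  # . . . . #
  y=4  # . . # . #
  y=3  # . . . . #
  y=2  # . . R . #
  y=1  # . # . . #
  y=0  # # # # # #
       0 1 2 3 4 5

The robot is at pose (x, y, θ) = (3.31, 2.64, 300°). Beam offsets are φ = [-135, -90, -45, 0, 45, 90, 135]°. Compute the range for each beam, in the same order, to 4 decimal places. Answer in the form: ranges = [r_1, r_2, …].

ranges = [2.3915, 1.2800, 1.1977, 1.8937, 1.7496, 1.9514, 1.4080]

beam 1: φ=-135°, α=165°
  dir = (cos 165°, sin 165°) = (-0.9659, 0.2588); from cell (3,2)
  next x-line at t=0.3209, next y-line at t=1.3909; Δt_x=1.0353, Δt_y=3.8637
    x: enter (2,2) at t=0.3209
    x: enter (1,2) at t=1.3562
    y: enter (1,3) at t=1.3909
    x: enter (0,3) at t=2.3915 ← occupied
  → r_1 = 2.3915
beam 2: φ=-90°, α=210°
  dir = (cos 210°, sin 210°) = (-0.8660, -0.5000); from cell (3,2)
  next x-line at t=0.3580, next y-line at t=1.2800; Δt_x=1.1547, Δt_y=2.0000
    x: enter (2,2) at t=0.3580
    y: enter (2,1) at t=1.2800 ← occupied
  → r_2 = 1.2800
beam 3: φ=-45°, α=255°
  dir = (cos 255°, sin 255°) = (-0.2588, -0.9659); from cell (3,2)
  next x-line at t=1.1977, next y-line at t=0.6626; Δt_x=3.8637, Δt_y=1.0353
    y: enter (3,1) at t=0.6626
    x: enter (2,1) at t=1.1977 ← occupied
  → r_3 = 1.1977
beam 4: φ=0°, α=300°
  dir = (cos 300°, sin 300°) = (0.5000, -0.8660); from cell (3,2)
  next x-line at t=1.3800, next y-line at t=0.7390; Δt_x=2.0000, Δt_y=1.1547
    y: enter (3,1) at t=0.7390
    x: enter (4,1) at t=1.3800
    y: enter (4,0) at t=1.8937 ← occupied
  → r_4 = 1.8937
beam 5: φ=45°, α=345°
  dir = (cos 345°, sin 345°) = (0.9659, -0.2588); from cell (3,2)
  next x-line at t=0.7143, next y-line at t=2.4728; Δt_x=1.0353, Δt_y=3.8637
    x: enter (4,2) at t=0.7143
    x: enter (5,2) at t=1.7496 ← occupied
  → r_5 = 1.7496
beam 6: φ=90°, α=30°
  dir = (cos 30°, sin 30°) = (0.8660, 0.5000); from cell (3,2)
  next x-line at t=0.7967, next y-line at t=0.7200; Δt_x=1.1547, Δt_y=2.0000
    y: enter (3,3) at t=0.7200
    x: enter (4,3) at t=0.7967
    x: enter (5,3) at t=1.9514 ← occupied
  → r_6 = 1.9514
beam 7: φ=135°, α=75°
  dir = (cos 75°, sin 75°) = (0.2588, 0.9659); from cell (3,2)
  next x-line at t=2.6660, next y-line at t=0.3727; Δt_x=3.8637, Δt_y=1.0353
    y: enter (3,3) at t=0.3727
    y: enter (3,4) at t=1.4080 ← occupied
  → r_7 = 1.4080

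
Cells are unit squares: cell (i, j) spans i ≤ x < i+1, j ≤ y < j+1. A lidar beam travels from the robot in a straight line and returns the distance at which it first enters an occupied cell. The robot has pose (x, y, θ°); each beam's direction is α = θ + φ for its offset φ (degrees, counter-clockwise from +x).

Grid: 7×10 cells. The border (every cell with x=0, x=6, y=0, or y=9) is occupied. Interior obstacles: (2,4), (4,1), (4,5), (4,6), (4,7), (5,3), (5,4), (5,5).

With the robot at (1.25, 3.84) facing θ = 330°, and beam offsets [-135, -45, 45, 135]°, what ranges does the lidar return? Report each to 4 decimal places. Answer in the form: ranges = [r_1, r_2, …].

beam 1: φ=-135°, α=195°
  d=(-0.9659,-0.2588)  start (1,3)  tX=0.2588 tY=3.2455  stride 1/|dx|=1.0353 1/|dy|=3.8637
    cross x-line → (0,3), t=0.2588 (wall)
  → r_1 = 0.2588
beam 2: φ=-45°, α=285°
  d=(0.2588,-0.9659)  start (1,3)  tX=2.8978 tY=0.8696  stride 1/|dx|=3.8637 1/|dy|=1.0353
    cross y-line → (1,2), t=0.8696
    cross y-line → (1,1), t=1.9049
    cross x-line → (2,1), t=2.8978
    cross y-line → (2,0), t=2.9402 (wall)
  → r_2 = 2.9402
beam 3: φ=45°, α=15°
  d=(0.9659,0.2588)  start (1,3)  tX=0.7765 tY=0.6182  stride 1/|dx|=1.0353 1/|dy|=3.8637
    cross y-line → (1,4), t=0.6182
    cross x-line → (2,4), t=0.7765 (wall)
  → r_3 = 0.7765
beam 4: φ=135°, α=105°
  d=(-0.2588,0.9659)  start (1,3)  tX=0.9659 tY=0.1656  stride 1/|dx|=3.8637 1/|dy|=1.0353
    cross y-line → (1,4), t=0.1656
    cross x-line → (0,4), t=0.9659 (wall)
  → r_4 = 0.9659

ranges = [0.2588, 2.9402, 0.7765, 0.9659]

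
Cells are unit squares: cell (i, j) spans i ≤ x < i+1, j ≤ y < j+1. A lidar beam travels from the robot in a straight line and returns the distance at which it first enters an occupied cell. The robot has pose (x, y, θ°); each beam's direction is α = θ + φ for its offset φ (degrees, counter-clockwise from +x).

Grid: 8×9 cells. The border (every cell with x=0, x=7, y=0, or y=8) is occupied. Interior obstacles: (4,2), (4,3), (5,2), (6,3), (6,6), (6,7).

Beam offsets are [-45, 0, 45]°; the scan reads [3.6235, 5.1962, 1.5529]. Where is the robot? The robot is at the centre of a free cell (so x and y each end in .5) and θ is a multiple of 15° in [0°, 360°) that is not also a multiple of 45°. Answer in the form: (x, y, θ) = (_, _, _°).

The pose lattice has 36·16 = 576 candidates. Test each by forward raycasting.
  (1.5, 5.5, 195°): beam 1 = 0.5774 ≠ 3.6235 ✗
  (3.5, 2.5, 75°): beam 1 = 0.5774 ≠ 3.6235 ✗
  (3.5, 6.5, 105°): beam 1 = 1.7321 ≠ 3.6235 ✗
  …
  (4.5, 5.5, 240°): r_1=3.6235, r_2=5.1962, r_3=1.5529 — all match ✓
Only this pose fits every beam.

(x, y, θ) = (4.5, 5.5, 240°)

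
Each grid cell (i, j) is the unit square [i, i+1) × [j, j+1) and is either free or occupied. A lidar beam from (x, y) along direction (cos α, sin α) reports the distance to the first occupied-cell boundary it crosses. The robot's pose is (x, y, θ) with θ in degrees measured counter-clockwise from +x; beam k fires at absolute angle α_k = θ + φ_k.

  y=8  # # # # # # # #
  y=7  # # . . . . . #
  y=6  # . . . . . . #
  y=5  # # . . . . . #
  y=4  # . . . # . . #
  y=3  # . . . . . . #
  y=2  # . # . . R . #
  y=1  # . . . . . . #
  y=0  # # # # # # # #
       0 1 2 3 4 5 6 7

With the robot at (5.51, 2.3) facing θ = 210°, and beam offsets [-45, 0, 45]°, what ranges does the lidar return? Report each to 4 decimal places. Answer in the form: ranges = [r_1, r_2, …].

beam 1: φ=-45°, α=165°
  d=(-0.9659,0.2588)  start (5,2)  tX=0.5280 tY=2.7046  stride 1/|dx|=1.0353 1/|dy|=3.8637
    cross x-line → (4,2), t=0.5280
    cross x-line → (3,2), t=1.5633
    cross x-line → (2,2), t=2.5985 (wall)
  → r_1 = 2.5985
beam 2: φ=0°, α=210°
  d=(-0.8660,-0.5000)  start (5,2)  tX=0.5889 tY=0.6000  stride 1/|dx|=1.1547 1/|dy|=2.0000
    cross x-line → (4,2), t=0.5889
    cross y-line → (4,1), t=0.6000
    cross x-line → (3,1), t=1.7436
    cross y-line → (3,0), t=2.6000 (wall)
  → r_2 = 2.6000
beam 3: φ=45°, α=255°
  d=(-0.2588,-0.9659)  start (5,2)  tX=1.9705 tY=0.3106  stride 1/|dx|=3.8637 1/|dy|=1.0353
    cross y-line → (5,1), t=0.3106
    cross y-line → (5,0), t=1.3459 (wall)
  → r_3 = 1.3459

ranges = [2.5985, 2.6000, 1.3459]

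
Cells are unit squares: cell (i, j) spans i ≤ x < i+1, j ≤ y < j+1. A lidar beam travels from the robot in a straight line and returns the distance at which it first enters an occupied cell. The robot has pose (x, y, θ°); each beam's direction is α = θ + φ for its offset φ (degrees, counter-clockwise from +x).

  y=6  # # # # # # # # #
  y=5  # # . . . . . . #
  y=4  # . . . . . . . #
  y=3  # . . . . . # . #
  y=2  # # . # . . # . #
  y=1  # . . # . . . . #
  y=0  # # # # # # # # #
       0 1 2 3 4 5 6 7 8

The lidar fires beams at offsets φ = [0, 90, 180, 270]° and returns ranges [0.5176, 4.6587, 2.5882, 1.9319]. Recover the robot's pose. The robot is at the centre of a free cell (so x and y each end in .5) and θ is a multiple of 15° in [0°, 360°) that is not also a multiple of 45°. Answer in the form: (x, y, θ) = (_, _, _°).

(x, y, θ) = (3.5, 3.5, 285°)

Candidates: 29 free-cell centres × 16 headings = 464 poses. Raycast each; keep the one whose scan matches to 4 dp.
  (2.5, 4.5, 285°): beam 1 = 1.9319 ≠ 0.5176 ✗
  (4.5, 3.5, 345°): beam 1 = 1.5529 ≠ 0.5176 ✗
  (3.5, 4.5, 255°): beam 1 = 1.5529 ≠ 0.5176 ✗
  (4.5, 4.5, 285°): beam 1 = 3.6235 ≠ 0.5176 ✗
  …
  (3.5, 3.5, 285°): r_1=0.5176, r_2=4.6587, r_3=2.5882, r_4=1.9319 — all match ✓
Unique over the lattice → pose = (3.5, 3.5, 285°).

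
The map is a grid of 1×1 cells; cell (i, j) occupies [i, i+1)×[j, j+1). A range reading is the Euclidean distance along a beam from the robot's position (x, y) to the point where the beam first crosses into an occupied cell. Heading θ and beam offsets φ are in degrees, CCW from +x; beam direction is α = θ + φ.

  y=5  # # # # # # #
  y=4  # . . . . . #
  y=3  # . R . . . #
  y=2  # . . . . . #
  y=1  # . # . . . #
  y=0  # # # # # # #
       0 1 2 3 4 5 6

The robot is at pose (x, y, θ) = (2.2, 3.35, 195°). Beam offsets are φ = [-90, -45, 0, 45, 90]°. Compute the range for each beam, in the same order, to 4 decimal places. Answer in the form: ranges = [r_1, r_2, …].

ranges = [1.7082, 1.3856, 1.2423, 2.4000, 1.3976]

beam 1: φ=-90°, α=105°
  d=(-0.2588,0.9659)  start (2,3)  tX=0.7727 tY=0.6729  stride 1/|dx|=3.8637 1/|dy|=1.0353
    cross y-line → (2,4), t=0.6729
    cross x-line → (1,4), t=0.7727
    cross y-line → (1,5), t=1.7082 (wall)
  → r_1 = 1.7082
beam 2: φ=-45°, α=150°
  d=(-0.8660,0.5000)  start (2,3)  tX=0.2309 tY=1.3000  stride 1/|dx|=1.1547 1/|dy|=2.0000
    cross x-line → (1,3), t=0.2309
    cross y-line → (1,4), t=1.3000
    cross x-line → (0,4), t=1.3856 (wall)
  → r_2 = 1.3856
beam 3: φ=0°, α=195°
  d=(-0.9659,-0.2588)  start (2,3)  tX=0.2071 tY=1.3523  stride 1/|dx|=1.0353 1/|dy|=3.8637
    cross x-line → (1,3), t=0.2071
    cross x-line → (0,3), t=1.2423 (wall)
  → r_3 = 1.2423
beam 4: φ=45°, α=240°
  d=(-0.5000,-0.8660)  start (2,3)  tX=0.4000 tY=0.4041  stride 1/|dx|=2.0000 1/|dy|=1.1547
    cross x-line → (1,3), t=0.4000
    cross y-line → (1,2), t=0.4041
    cross y-line → (1,1), t=1.5588
    cross x-line → (0,1), t=2.4000 (wall)
  → r_4 = 2.4000
beam 5: φ=90°, α=285°
  d=(0.2588,-0.9659)  start (2,3)  tX=3.0910 tY=0.3623  stride 1/|dx|=3.8637 1/|dy|=1.0353
    cross y-line → (2,2), t=0.3623
    cross y-line → (2,1), t=1.3976 (wall)
  → r_5 = 1.3976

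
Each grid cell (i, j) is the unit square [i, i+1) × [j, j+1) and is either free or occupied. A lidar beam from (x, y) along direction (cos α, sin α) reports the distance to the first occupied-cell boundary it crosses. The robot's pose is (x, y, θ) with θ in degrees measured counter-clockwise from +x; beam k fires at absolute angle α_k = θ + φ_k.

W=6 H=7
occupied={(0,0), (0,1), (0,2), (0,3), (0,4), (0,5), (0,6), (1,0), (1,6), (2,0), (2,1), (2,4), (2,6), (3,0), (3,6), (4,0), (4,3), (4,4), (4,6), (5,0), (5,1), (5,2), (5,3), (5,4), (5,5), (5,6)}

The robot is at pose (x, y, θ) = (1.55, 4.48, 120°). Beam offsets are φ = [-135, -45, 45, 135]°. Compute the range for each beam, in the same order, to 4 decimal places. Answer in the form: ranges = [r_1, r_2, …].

ranges = [0.4659, 1.5736, 0.5694, 2.1250]

beam 1: φ=-135°, α=345°
  direction (0.9659, -0.2588); cell (1,4); t to first gridline: x 0.4659, y 1.8546 (then +1.0353 / +3.8637)
    (2,4) via x @ 0.4659  # hit
  → r_1 = 0.4659
beam 2: φ=-45°, α=75°
  direction (0.2588, 0.9659); cell (1,4); t to first gridline: x 1.7387, y 0.5383 (then +3.8637 / +1.0353)
    (1,5) via y @ 0.5383
    (1,6) via y @ 1.5736  # hit
  → r_2 = 1.5736
beam 3: φ=45°, α=165°
  direction (-0.9659, 0.2588); cell (1,4); t to first gridline: x 0.5694, y 2.0091 (then +1.0353 / +3.8637)
    (0,4) via x @ 0.5694  # hit
  → r_3 = 0.5694
beam 4: φ=135°, α=255°
  direction (-0.2588, -0.9659); cell (1,4); t to first gridline: x 2.1250, y 0.4969 (then +3.8637 / +1.0353)
    (1,3) via y @ 0.4969
    (1,2) via y @ 1.5322
    (0,2) via x @ 2.1250  # hit
  → r_4 = 2.1250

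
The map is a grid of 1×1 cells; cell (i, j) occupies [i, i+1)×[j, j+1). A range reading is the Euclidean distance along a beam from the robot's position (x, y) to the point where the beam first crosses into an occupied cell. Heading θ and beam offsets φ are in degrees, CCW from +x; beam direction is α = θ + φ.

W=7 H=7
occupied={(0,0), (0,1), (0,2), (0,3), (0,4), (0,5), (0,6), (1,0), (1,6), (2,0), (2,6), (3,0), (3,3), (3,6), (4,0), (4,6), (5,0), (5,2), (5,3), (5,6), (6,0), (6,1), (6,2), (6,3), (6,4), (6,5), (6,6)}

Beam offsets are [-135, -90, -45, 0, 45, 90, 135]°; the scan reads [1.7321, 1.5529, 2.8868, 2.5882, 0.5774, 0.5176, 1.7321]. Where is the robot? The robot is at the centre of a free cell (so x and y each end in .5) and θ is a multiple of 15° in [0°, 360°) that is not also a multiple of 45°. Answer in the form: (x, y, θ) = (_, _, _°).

The pose lattice has 22·16 = 352 candidates. Test each by forward raycasting.
  (2.5, 5.5, 30°): beam 1 = 4.6587 ≠ 1.7321 ✗
  (5.5, 1.5, 240°): beam 1 = 0.5176 ≠ 1.7321 ✗
  (4.5, 5.5, 240°): beam 1 = 0.5176 ≠ 1.7321 ✗
  (2.5, 5.5, 105°): beam 1 = 3.0000 ≠ 1.7321 ✗
  …
  (3.5, 4.5, 195°): r_1=1.7321, r_2=1.5529, r_3=2.8868, r_4=2.5882, r_5=0.5774, r_6=0.5176, r_7=1.7321 — all match ✓
No second candidate reproduces the full scan.

(x, y, θ) = (3.5, 4.5, 195°)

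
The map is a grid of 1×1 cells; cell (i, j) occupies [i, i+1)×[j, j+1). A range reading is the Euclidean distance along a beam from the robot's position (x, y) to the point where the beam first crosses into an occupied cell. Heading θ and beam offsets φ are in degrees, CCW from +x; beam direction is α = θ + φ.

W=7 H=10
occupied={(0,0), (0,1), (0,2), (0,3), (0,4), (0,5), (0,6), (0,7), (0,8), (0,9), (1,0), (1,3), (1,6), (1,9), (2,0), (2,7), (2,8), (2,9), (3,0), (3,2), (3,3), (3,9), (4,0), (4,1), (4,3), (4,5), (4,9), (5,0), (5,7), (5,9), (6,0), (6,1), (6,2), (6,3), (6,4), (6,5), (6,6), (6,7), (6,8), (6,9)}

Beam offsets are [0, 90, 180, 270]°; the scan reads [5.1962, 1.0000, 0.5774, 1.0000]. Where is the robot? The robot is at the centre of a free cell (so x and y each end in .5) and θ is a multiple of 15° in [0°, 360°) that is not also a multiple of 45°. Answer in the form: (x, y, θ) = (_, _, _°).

Enumerate (i+0.5, j+0.5, θ) over the 30 free cells and 16 admissible headings. For each, cast all 4 beams and compare to the given ranges.
  (3.5, 4.5, 75°): beam 1 = 4.6587 ≠ 5.1962 ✗
  (2.5, 6.5, 105°): beam 1 = 0.5176 ≠ 5.1962 ✗
  (5.5, 2.5, 15°): beam 1 = 0.5176 ≠ 5.1962 ✗
  (1.5, 1.5, 345°): beam 1 = 1.9319 ≠ 5.1962 ✗
  (1.5, 7.5, 240°): beam 1 = 0.5774 ≠ 5.1962 ✗
  …
  (4.5, 8.5, 240°): r_1=5.1962, r_2=1.0000, r_3=0.5774, r_4=1.0000 — all match ✓
Only this pose fits every beam.

(x, y, θ) = (4.5, 8.5, 240°)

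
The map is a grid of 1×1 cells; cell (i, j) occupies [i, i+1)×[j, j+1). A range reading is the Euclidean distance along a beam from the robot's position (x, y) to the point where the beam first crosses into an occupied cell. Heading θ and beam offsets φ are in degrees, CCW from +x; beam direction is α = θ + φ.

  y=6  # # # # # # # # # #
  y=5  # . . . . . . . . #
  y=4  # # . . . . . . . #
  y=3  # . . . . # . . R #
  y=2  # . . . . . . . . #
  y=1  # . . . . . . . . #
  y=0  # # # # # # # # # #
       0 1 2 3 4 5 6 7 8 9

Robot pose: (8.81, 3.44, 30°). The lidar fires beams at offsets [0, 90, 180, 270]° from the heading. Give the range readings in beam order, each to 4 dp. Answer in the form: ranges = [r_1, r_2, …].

ranges = [0.2194, 2.9560, 4.8800, 0.3800]

beam 1: φ=0°, α=30°
  dir = (cos 30°, sin 30°) = (0.8660, 0.5000); from cell (8,3)
  next x-line at t=0.2194, next y-line at t=1.1200; Δt_x=1.1547, Δt_y=2.0000
    x: enter (9,3) at t=0.2194 ← occupied
  → r_1 = 0.2194
beam 2: φ=90°, α=120°
  dir = (cos 120°, sin 120°) = (-0.5000, 0.8660); from cell (8,3)
  next x-line at t=1.6200, next y-line at t=0.6466; Δt_x=2.0000, Δt_y=1.1547
    y: enter (8,4) at t=0.6466
    x: enter (7,4) at t=1.6200
    y: enter (7,5) at t=1.8013
    y: enter (7,6) at t=2.9560 ← occupied
  → r_2 = 2.9560
beam 3: φ=180°, α=210°
  dir = (cos 210°, sin 210°) = (-0.8660, -0.5000); from cell (8,3)
  next x-line at t=0.9353, next y-line at t=0.8800; Δt_x=1.1547, Δt_y=2.0000
    y: enter (8,2) at t=0.8800
    x: enter (7,2) at t=0.9353
    x: enter (6,2) at t=2.0900
    y: enter (6,1) at t=2.8800
    x: enter (5,1) at t=3.2447
    x: enter (4,1) at t=4.3994
    y: enter (4,0) at t=4.8800 ← occupied
  → r_3 = 4.8800
beam 4: φ=270°, α=300°
  dir = (cos 300°, sin 300°) = (0.5000, -0.8660); from cell (8,3)
  next x-line at t=0.3800, next y-line at t=0.5081; Δt_x=2.0000, Δt_y=1.1547
    x: enter (9,3) at t=0.3800 ← occupied
  → r_4 = 0.3800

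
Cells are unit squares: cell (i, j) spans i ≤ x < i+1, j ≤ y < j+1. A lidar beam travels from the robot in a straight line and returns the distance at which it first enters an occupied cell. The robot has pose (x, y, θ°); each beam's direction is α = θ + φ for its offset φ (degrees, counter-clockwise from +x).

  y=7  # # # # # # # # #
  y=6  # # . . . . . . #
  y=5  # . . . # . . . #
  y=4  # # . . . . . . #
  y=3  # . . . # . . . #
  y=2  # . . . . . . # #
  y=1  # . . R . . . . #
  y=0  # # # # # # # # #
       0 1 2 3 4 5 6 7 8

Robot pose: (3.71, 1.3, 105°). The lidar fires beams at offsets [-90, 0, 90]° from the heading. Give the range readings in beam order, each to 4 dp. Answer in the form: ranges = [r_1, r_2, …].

ranges = [3.4061, 5.9011, 1.1591]

beam 1: φ=-90°, α=15°
  cosα=0.9659 sinα=0.2588 | (3,1) | tMaxX 0.3002 tMaxY 2.7046 | tΔX 1.0353 tΔY 3.8637
    t=0.3002 [x] (4,1)
    t=1.3355 [x] (5,1)
    t=2.3708 [x] (6,1)
    t=2.7046 [y] (6,2)
    t=3.4061 [x] (7,2) — stop
  → r_1 = 3.4061
beam 2: φ=0°, α=105°
  cosα=-0.2588 sinα=0.9659 | (3,1) | tMaxX 2.7432 tMaxY 0.7247 | tΔX 3.8637 tΔY 1.0353
    t=0.7247 [y] (3,2)
    t=1.7600 [y] (3,3)
    t=2.7432 [x] (2,3)
    t=2.7952 [y] (2,4)
    t=3.8305 [y] (2,5)
    t=4.8658 [y] (2,6)
    t=5.9011 [y] (2,7) — stop
  → r_2 = 5.9011
beam 3: φ=90°, α=195°
  cosα=-0.9659 sinα=-0.2588 | (3,1) | tMaxX 0.7350 tMaxY 1.1591 | tΔX 1.0353 tΔY 3.8637
    t=0.7350 [x] (2,1)
    t=1.1591 [y] (2,0) — stop
  → r_3 = 1.1591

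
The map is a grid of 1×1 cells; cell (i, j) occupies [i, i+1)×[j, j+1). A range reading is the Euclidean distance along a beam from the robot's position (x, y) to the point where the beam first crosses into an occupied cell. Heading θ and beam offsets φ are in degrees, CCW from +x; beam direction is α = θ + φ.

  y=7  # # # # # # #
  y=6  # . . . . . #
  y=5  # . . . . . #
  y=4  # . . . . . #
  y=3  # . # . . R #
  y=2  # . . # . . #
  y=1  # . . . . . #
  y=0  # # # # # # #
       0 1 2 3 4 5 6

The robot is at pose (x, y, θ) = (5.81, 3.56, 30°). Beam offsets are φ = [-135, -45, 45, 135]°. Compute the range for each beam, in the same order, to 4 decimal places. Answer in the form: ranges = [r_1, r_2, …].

ranges = [2.6503, 0.1967, 0.7341, 4.9797]

beam 1: φ=-135°, α=255°
  dir = (cos 255°, sin 255°) = (-0.2588, -0.9659); from cell (5,3)
  next x-line at t=3.1296, next y-line at t=0.5798; Δt_x=3.8637, Δt_y=1.0353
    y: enter (5,2) at t=0.5798
    y: enter (5,1) at t=1.6150
    y: enter (5,0) at t=2.6503 ← occupied
  → r_1 = 2.6503
beam 2: φ=-45°, α=345°
  dir = (cos 345°, sin 345°) = (0.9659, -0.2588); from cell (5,3)
  next x-line at t=0.1967, next y-line at t=2.1637; Δt_x=1.0353, Δt_y=3.8637
    x: enter (6,3) at t=0.1967 ← occupied
  → r_2 = 0.1967
beam 3: φ=45°, α=75°
  dir = (cos 75°, sin 75°) = (0.2588, 0.9659); from cell (5,3)
  next x-line at t=0.7341, next y-line at t=0.4555; Δt_x=3.8637, Δt_y=1.0353
    y: enter (5,4) at t=0.4555
    x: enter (6,4) at t=0.7341 ← occupied
  → r_3 = 0.7341
beam 4: φ=135°, α=165°
  dir = (cos 165°, sin 165°) = (-0.9659, 0.2588); from cell (5,3)
  next x-line at t=0.8386, next y-line at t=1.7000; Δt_x=1.0353, Δt_y=3.8637
    x: enter (4,3) at t=0.8386
    y: enter (4,4) at t=1.7000
    x: enter (3,4) at t=1.8738
    x: enter (2,4) at t=2.9091
    x: enter (1,4) at t=3.9444
    x: enter (0,4) at t=4.9797 ← occupied
  → r_4 = 4.9797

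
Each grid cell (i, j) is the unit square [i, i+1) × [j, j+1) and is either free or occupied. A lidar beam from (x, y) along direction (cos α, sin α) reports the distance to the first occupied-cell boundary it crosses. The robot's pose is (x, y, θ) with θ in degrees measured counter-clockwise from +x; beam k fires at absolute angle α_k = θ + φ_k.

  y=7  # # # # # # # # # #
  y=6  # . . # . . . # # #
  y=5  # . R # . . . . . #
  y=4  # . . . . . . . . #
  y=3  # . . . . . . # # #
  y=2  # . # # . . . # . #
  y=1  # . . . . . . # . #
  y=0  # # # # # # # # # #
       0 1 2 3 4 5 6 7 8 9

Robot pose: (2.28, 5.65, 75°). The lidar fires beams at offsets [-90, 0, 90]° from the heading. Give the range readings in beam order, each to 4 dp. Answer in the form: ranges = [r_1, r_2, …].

beam 1: φ=-90°, α=345°
  cosα=0.9659 sinα=-0.2588 | (2,5) | tMaxX 0.7454 tMaxY 2.5114 | tΔX 1.0353 tΔY 3.8637
    t=0.7454 [x] (3,5) — stop
  → r_1 = 0.7454
beam 2: φ=0°, α=75°
  cosα=0.2588 sinα=0.9659 | (2,5) | tMaxX 2.7819 tMaxY 0.3623 | tΔX 3.8637 tΔY 1.0353
    t=0.3623 [y] (2,6)
    t=1.3976 [y] (2,7) — stop
  → r_2 = 1.3976
beam 3: φ=90°, α=165°
  cosα=-0.9659 sinα=0.2588 | (2,5) | tMaxX 0.2899 tMaxY 1.3523 | tΔX 1.0353 tΔY 3.8637
    t=0.2899 [x] (1,5)
    t=1.3252 [x] (0,5) — stop
  → r_3 = 1.3252

ranges = [0.7454, 1.3976, 1.3252]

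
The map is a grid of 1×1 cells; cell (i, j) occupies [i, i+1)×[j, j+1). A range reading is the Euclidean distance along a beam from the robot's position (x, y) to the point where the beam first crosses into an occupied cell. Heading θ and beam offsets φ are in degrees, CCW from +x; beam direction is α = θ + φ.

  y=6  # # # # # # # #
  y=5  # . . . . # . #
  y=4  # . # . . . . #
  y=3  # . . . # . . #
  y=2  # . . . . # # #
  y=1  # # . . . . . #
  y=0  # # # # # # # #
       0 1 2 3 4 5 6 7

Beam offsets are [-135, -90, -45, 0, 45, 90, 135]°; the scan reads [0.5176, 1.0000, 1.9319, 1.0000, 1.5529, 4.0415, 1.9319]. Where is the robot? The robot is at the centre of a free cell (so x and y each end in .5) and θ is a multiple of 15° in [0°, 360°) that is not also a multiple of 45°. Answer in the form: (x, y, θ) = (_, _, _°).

Enumerate (i+0.5, j+0.5, θ) over the 24 free cells and 16 admissible headings. For each, cast all 7 beams and compare to the given ranges.
  (2.5, 5.5, 300°): beam 1 = 1.5529 ≠ 0.5176 ✗
  (6.5, 3.5, 30°): beam 2 = 0.5774 ≠ 1.0000 ✗
  (4.5, 2.5, 255°): beam 1 = 0.5774 ≠ 0.5176 ✗
  (4.5, 1.5, 120°): beam 1 = 1.9319 ≠ 0.5176 ✗
  (5.5, 1.5, 255°): beam 1 = 0.5774 ≠ 0.5176 ✗
  …
  (4.5, 1.5, 60°): r_1=0.5176, r_2=1.0000, r_3=1.9319, r_4=1.0000, r_5=1.5529, r_6=4.0415, r_7=1.9319 — all match ✓
Only this pose fits every beam.

(x, y, θ) = (4.5, 1.5, 60°)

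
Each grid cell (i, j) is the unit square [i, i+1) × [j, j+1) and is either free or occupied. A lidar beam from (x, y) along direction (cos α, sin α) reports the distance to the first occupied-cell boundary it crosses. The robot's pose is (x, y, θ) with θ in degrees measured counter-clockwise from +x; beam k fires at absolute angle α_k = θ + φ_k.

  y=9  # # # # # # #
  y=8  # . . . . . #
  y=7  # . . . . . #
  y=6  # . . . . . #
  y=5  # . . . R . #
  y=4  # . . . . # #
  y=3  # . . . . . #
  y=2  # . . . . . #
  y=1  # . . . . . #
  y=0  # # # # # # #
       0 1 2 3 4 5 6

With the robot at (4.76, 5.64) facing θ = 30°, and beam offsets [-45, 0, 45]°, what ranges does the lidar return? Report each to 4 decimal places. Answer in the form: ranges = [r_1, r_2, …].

beam 1: φ=-45°, α=345°
  dir = (cos 345°, sin 345°) = (0.9659, -0.2588); from cell (4,5)
  next x-line at t=0.2485, next y-line at t=2.4728; Δt_x=1.0353, Δt_y=3.8637
    x: enter (5,5) at t=0.2485
    x: enter (6,5) at t=1.2837 ← occupied
  → r_1 = 1.2837
beam 2: φ=0°, α=30°
  dir = (cos 30°, sin 30°) = (0.8660, 0.5000); from cell (4,5)
  next x-line at t=0.2771, next y-line at t=0.7200; Δt_x=1.1547, Δt_y=2.0000
    x: enter (5,5) at t=0.2771
    y: enter (5,6) at t=0.7200
    x: enter (6,6) at t=1.4318 ← occupied
  → r_2 = 1.4318
beam 3: φ=45°, α=75°
  dir = (cos 75°, sin 75°) = (0.2588, 0.9659); from cell (4,5)
  next x-line at t=0.9273, next y-line at t=0.3727; Δt_x=3.8637, Δt_y=1.0353
    y: enter (4,6) at t=0.3727
    x: enter (5,6) at t=0.9273
    y: enter (5,7) at t=1.4080
    y: enter (5,8) at t=2.4433
    y: enter (5,9) at t=3.4785 ← occupied
  → r_3 = 3.4785

ranges = [1.2837, 1.4318, 3.4785]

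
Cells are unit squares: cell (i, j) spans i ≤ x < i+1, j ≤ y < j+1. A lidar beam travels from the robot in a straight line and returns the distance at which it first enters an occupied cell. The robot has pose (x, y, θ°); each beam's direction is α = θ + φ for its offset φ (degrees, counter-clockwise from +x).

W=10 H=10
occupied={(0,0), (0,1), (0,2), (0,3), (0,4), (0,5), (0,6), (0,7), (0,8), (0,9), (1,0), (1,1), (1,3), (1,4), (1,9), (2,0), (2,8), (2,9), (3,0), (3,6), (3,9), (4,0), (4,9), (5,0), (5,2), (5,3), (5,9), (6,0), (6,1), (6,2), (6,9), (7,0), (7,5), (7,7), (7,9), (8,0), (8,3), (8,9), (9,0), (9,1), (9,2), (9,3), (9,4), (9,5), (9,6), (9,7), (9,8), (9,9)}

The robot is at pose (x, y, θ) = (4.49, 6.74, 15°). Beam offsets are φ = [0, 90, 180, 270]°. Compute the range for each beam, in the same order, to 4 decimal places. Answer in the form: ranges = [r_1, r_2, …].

beam 1: φ=0°, α=15°
  direction (0.9659, 0.2588); cell (4,6); t to first gridline: x 0.5280, y 1.0046 (then +1.0353 / +3.8637)
    (5,6) via x @ 0.5280
    (5,7) via y @ 1.0046
    (6,7) via x @ 1.5633
    (7,7) via x @ 2.5985  # hit
  → r_1 = 2.5985
beam 2: φ=90°, α=105°
  direction (-0.2588, 0.9659); cell (4,6); t to first gridline: x 1.8932, y 0.2692 (then +3.8637 / +1.0353)
    (4,7) via y @ 0.2692
    (4,8) via y @ 1.3044
    (3,8) via x @ 1.8932
    (3,9) via y @ 2.3397  # hit
  → r_2 = 2.3397
beam 3: φ=180°, α=195°
  direction (-0.9659, -0.2588); cell (4,6); t to first gridline: x 0.5073, y 2.8591 (then +1.0353 / +3.8637)
    (3,6) via x @ 0.5073  # hit
  → r_3 = 0.5073
beam 4: φ=270°, α=285°
  direction (0.2588, -0.9659); cell (4,6); t to first gridline: x 1.9705, y 0.7661 (then +3.8637 / +1.0353)
    (4,5) via y @ 0.7661
    (4,4) via y @ 1.8014
    (5,4) via x @ 1.9705
    (5,3) via y @ 2.8367  # hit
  → r_4 = 2.8367

ranges = [2.5985, 2.3397, 0.5073, 2.8367]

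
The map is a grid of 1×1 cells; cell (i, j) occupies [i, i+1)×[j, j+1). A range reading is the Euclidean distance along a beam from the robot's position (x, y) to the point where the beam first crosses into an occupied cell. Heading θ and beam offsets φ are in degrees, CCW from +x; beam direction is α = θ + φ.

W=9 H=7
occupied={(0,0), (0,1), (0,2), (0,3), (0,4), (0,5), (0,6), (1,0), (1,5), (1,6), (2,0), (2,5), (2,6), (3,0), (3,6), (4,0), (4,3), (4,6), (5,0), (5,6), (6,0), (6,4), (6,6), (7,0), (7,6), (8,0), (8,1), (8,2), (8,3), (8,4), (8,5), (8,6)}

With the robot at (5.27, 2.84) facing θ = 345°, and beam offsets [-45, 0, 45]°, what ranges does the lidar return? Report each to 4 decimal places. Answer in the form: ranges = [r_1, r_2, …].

beam 1: φ=-45°, α=300°
  cosα=0.5000 sinα=-0.8660 | (5,2) | tMaxX 1.4600 tMaxY 0.9699 | tΔX 2.0000 tΔY 1.1547
    t=0.9699 [y] (5,1)
    t=1.4600 [x] (6,1)
    t=2.1246 [y] (6,0) — stop
  → r_1 = 2.1246
beam 2: φ=0°, α=345°
  cosα=0.9659 sinα=-0.2588 | (5,2) | tMaxX 0.7558 tMaxY 3.2455 | tΔX 1.0353 tΔY 3.8637
    t=0.7558 [x] (6,2)
    t=1.7910 [x] (7,2)
    t=2.8263 [x] (8,2) — stop
  → r_2 = 2.8263
beam 3: φ=45°, α=30°
  cosα=0.8660 sinα=0.5000 | (5,2) | tMaxX 0.8429 tMaxY 0.3200 | tΔX 1.1547 tΔY 2.0000
    t=0.3200 [y] (5,3)
    t=0.8429 [x] (6,3)
    t=1.9976 [x] (7,3)
    t=2.3200 [y] (7,4)
    t=3.1523 [x] (8,4) — stop
  → r_3 = 3.1523

ranges = [2.1246, 2.8263, 3.1523]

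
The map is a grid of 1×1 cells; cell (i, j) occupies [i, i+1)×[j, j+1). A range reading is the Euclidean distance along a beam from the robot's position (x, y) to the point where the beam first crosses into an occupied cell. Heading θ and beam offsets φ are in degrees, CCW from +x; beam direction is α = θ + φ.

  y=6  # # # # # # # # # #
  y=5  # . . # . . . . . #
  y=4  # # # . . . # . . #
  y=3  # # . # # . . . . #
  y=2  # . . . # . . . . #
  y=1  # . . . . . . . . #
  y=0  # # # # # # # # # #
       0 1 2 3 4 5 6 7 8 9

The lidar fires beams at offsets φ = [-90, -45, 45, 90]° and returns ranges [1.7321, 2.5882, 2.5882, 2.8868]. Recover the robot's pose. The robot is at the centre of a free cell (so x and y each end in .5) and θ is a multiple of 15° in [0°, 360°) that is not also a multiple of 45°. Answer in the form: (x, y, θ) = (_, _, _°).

Enumerate (i+0.5, j+0.5, θ) over the 32 free cells and 16 admissible headings. For each, cast all 4 beams and compare to the given ranges.
  (4.5, 5.5, 300°): beam 1 = 0.5774 ≠ 1.7321 ✗
  (7.5, 4.5, 345°): beam 1 = 3.6235 ≠ 1.7321 ✗
  (4.5, 4.5, 150°): beam 2 = 1.5529 ≠ 2.5882 ✗
  (5.5, 4.5, 255°): beam 1 = 1.9319 ≠ 1.7321 ✗
  …
  (6.5, 3.5, 300°): r_1=1.7321, r_2=2.5882, r_3=2.5882, r_4=2.8868 — all match ✓
No second candidate reproduces the full scan.

(x, y, θ) = (6.5, 3.5, 300°)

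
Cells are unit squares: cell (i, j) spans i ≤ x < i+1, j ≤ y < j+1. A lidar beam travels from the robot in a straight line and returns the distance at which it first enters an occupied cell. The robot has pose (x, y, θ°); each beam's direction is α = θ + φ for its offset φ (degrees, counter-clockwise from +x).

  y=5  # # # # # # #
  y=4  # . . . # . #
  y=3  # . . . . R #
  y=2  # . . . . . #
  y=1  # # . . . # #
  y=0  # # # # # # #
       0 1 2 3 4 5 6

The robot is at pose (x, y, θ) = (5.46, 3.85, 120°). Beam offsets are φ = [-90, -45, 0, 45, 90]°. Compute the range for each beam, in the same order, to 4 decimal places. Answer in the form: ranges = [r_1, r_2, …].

beam 1: φ=-90°, α=30°
  cosα=0.8660 sinα=0.5000 | (5,3) | tMaxX 0.6235 tMaxY 0.3000 | tΔX 1.1547 tΔY 2.0000
    t=0.3000 [y] (5,4)
    t=0.6235 [x] (6,4) — stop
  → r_1 = 0.6235
beam 2: φ=-45°, α=75°
  cosα=0.2588 sinα=0.9659 | (5,3) | tMaxX 2.0864 tMaxY 0.1553 | tΔX 3.8637 tΔY 1.0353
    t=0.1553 [y] (5,4)
    t=1.1906 [y] (5,5) — stop
  → r_2 = 1.1906
beam 3: φ=0°, α=120°
  cosα=-0.5000 sinα=0.8660 | (5,3) | tMaxX 0.9200 tMaxY 0.1732 | tΔX 2.0000 tΔY 1.1547
    t=0.1732 [y] (5,4)
    t=0.9200 [x] (4,4) — stop
  → r_3 = 0.9200
beam 4: φ=45°, α=165°
  cosα=-0.9659 sinα=0.2588 | (5,3) | tMaxX 0.4762 tMaxY 0.5796 | tΔX 1.0353 tΔY 3.8637
    t=0.4762 [x] (4,3)
    t=0.5796 [y] (4,4) — stop
  → r_4 = 0.5796
beam 5: φ=90°, α=210°
  cosα=-0.8660 sinα=-0.5000 | (5,3) | tMaxX 0.5312 tMaxY 1.7000 | tΔX 1.1547 tΔY 2.0000
    t=0.5312 [x] (4,3)
    t=1.6859 [x] (3,3)
    t=1.7000 [y] (3,2)
    t=2.8406 [x] (2,2)
    t=3.7000 [y] (2,1)
    t=3.9953 [x] (1,1) — stop
  → r_5 = 3.9953

ranges = [0.6235, 1.1906, 0.9200, 0.5796, 3.9953]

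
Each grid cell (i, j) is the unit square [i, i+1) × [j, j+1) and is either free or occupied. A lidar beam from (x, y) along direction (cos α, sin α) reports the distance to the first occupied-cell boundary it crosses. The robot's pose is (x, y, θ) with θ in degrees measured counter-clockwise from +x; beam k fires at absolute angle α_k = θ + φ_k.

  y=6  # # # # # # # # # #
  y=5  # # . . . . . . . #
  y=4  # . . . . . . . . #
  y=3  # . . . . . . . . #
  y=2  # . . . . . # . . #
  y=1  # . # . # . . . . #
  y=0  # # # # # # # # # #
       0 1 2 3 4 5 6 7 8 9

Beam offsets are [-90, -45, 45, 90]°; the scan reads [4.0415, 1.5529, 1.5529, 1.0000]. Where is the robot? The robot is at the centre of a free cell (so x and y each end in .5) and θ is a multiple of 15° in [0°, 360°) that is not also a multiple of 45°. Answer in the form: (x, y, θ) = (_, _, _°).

(x, y, θ) = (8.5, 2.5, 210°)

Candidates: 36 free-cell centres × 16 headings = 576 poses. Raycast each; keep the one whose scan matches to 4 dp.
  (5.5, 2.5, 150°): beam 2 = 3.6235 ≠ 1.5529 ✗
  (3.5, 1.5, 60°): beam 1 = 0.5774 ≠ 4.0415 ✗
  (8.5, 3.5, 120°): beam 1 = 0.5774 ≠ 4.0415 ✗
  (5.5, 4.5, 15°): beam 1 = 1.9319 ≠ 4.0415 ✗
  …
  (8.5, 2.5, 210°): r_1=4.0415, r_2=1.5529, r_3=1.5529, r_4=1.0000 — all match ✓
Only this pose fits every beam.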